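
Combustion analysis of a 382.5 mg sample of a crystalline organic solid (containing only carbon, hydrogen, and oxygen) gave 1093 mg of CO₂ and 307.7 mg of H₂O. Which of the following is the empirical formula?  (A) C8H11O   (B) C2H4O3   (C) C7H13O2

(A) C8H11O

mol C = 1.093 g CO₂ ÷ 44.009 g/mol = 0.024836 mol
mol H = 2 × 0.3077 g H₂O ÷ 18.015 g/mol = 0.034160 mol
mass O = 0.3825 − (0.29830 + 0.034434) = 0.049763 g → mol O = 0.049763 ÷ 15.999 = 0.0031104 mol
Divide by the smallest (0.0031104 mol): C 7.985, H 10.983, O 1.000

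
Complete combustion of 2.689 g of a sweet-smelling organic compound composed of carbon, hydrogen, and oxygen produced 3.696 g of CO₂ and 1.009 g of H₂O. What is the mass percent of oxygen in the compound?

58.29%

mol C = 3.696 g CO₂ ÷ 44.009 g/mol = 0.083983 mol
mol H = 2 × 1.009 g H₂O ÷ 18.015 g/mol = 0.11202 mol
mass O = 2.689 − (1.0087 + 0.11291) = 1.5674 g → mol O = 1.5674 ÷ 15.999 = 0.097967 mol
mass % O = 1.5674 g ÷ 2.689 g × 100%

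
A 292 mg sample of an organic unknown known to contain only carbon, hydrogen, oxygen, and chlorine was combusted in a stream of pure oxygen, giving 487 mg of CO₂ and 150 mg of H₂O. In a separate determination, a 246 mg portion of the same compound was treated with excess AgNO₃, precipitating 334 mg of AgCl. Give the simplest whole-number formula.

C4H6ClO

mol C = 0.487 g CO₂ ÷ 44.009 g/mol = 0.01107 mol
mol H = 2 × 0.150 g H₂O ÷ 18.015 g/mol = 0.01665 mol
From the AgCl data: mol Cl per gram of compound = (0.334 ÷ 143.318) ÷ 0.246 = 0.009474 mol/g, so in the 0.292 g combustion sample mol Cl = 0.002766 mol
mass O = 0.292 − (0.1329 + 0.01679 + 0.09806) = 0.04424 g → mol O = 0.04424 ÷ 15.999 = 0.002765 mol
Divide by the smallest (0.002765 mol): C 4.002, H 6.023, Cl 1.000, O 1.000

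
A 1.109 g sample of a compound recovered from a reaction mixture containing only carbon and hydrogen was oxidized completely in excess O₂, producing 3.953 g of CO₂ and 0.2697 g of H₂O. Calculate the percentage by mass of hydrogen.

mol C = 3.953 g CO₂ ÷ 44.009 g/mol = 0.089823 mol
mol H = 2 × 0.2697 g H₂O ÷ 18.015 g/mol = 0.029942 mol
mass % H = 0.030181 g ÷ 1.109 g × 100%

2.72%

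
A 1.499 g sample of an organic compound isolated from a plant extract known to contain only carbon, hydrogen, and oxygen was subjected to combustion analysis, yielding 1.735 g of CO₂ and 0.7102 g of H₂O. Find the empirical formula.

C2H4O3

mol C = 1.735 g CO₂ ÷ 44.009 g/mol = 0.039424 mol
mol H = 2 × 0.7102 g H₂O ÷ 18.015 g/mol = 0.078845 mol
mass O = 1.499 − (0.47352 + 0.079476) = 0.94601 g → mol O = 0.94601 ÷ 15.999 = 0.059129 mol
Divide by the smallest (0.039424 mol): C 1.000, H 2.000, O 1.500
Multiplying each by 2 gives whole numbers: C 2.00, H 4.00, O 3.00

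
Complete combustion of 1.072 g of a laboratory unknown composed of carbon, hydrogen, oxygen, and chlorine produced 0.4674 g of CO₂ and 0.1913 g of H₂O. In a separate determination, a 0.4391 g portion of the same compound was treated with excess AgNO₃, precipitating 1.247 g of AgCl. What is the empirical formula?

mol C = 0.4674 g CO₂ ÷ 44.009 g/mol = 0.010621 mol
mol H = 2 × 0.1913 g H₂O ÷ 18.015 g/mol = 0.021238 mol
From the AgCl data: mol Cl per gram of compound = (1.247 ÷ 143.318) ÷ 0.4391 = 0.019815 mol/g, so in the 1.072 g combustion sample mol Cl = 0.021242 mol
mass O = 1.072 − (0.12756 + 0.021408 + 0.75303) = 0.17000 g → mol O = 0.17000 ÷ 15.999 = 0.010625 mol
Divide by the smallest (0.010621 mol): C 1.000, H 2.000, Cl 2.000, O 1.000

CH2Cl2O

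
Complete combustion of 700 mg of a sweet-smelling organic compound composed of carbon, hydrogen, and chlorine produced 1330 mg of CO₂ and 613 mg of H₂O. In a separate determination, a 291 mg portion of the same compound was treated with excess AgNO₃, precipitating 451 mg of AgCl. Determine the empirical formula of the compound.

C4H9Cl

mol C = 1.33 g CO₂ ÷ 44.009 g/mol = 0.03022 mol
mol H = 2 × 0.613 g H₂O ÷ 18.015 g/mol = 0.06805 mol
From the AgCl data: mol Cl per gram of compound = (0.451 ÷ 143.318) ÷ 0.291 = 0.01081 mol/g, so in the 0.700 g combustion sample mol Cl = 0.007570 mol
Divide by the smallest (0.007570 mol): C 3.992, H 8.990, Cl 1.000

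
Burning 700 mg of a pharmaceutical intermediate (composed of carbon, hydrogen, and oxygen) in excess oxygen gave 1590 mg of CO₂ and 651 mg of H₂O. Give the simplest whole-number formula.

C3H6O

mol C = 1.59 g CO₂ ÷ 44.009 g/mol = 0.03613 mol
mol H = 2 × 0.651 g H₂O ÷ 18.015 g/mol = 0.07227 mol
mass O = 0.700 − (0.4339 + 0.07285) = 0.1932 g → mol O = 0.1932 ÷ 15.999 = 0.01208 mol
Divide by the smallest (0.01208 mol): C 2.992, H 5.985, O 1.000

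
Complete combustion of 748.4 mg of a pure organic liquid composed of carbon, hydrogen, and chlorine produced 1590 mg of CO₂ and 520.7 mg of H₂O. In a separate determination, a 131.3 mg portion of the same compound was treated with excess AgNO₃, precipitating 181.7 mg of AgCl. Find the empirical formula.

C5H8Cl

mol C = 1.590 g CO₂ ÷ 44.009 g/mol = 0.036129 mol
mol H = 2 × 0.5207 g H₂O ÷ 18.015 g/mol = 0.057807 mol
From the AgCl data: mol Cl per gram of compound = (0.1817 ÷ 143.318) ÷ 0.1313 = 0.0096558 mol/g, so in the 0.7484 g combustion sample mol Cl = 0.0072264 mol
Divide by the smallest (0.0072264 mol): C 5.000, H 7.999, Cl 1.000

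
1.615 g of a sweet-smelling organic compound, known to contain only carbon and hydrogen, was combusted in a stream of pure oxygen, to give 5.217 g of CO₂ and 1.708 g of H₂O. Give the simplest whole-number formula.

mol C = 5.217 g CO₂ ÷ 44.009 g/mol = 0.11854 mol
mol H = 2 × 1.708 g H₂O ÷ 18.015 g/mol = 0.18962 mol
Divide by the smallest (0.11854 mol): C 1.000, H 1.600
Multiplying each by 5 gives whole numbers: C 5.00, H 8.00

C5H8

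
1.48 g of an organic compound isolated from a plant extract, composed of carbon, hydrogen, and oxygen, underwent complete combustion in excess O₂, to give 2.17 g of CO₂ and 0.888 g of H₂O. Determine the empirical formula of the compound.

CH2O

mol C = 2.17 g CO₂ ÷ 44.009 g/mol = 0.04931 mol
mol H = 2 × 0.888 g H₂O ÷ 18.015 g/mol = 0.09858 mol
mass O = 1.48 − (0.5922 + 0.09937) = 0.7884 g → mol O = 0.7884 ÷ 15.999 = 0.04928 mol
Divide by the smallest (0.04928 mol): C 1.001, H 2.001, O 1.000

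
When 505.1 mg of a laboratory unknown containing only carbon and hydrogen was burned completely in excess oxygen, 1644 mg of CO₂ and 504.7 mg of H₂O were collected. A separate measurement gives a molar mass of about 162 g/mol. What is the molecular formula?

C12H18

mol C = 1.644 g CO₂ ÷ 44.009 g/mol = 0.037356 mol
mol H = 2 × 0.5047 g H₂O ÷ 18.015 g/mol = 0.056031 mol
Divide by the smallest (0.037356 mol): C 1.000, H 1.500
Multiplying each by 2 gives whole numbers: C 2.00, H 3.00
Empirical formula: C2H3
Empirical-formula mass = 27.05 g/mol; 162 ÷ 27.05 ≈ 6, so the molecular formula is C12H18.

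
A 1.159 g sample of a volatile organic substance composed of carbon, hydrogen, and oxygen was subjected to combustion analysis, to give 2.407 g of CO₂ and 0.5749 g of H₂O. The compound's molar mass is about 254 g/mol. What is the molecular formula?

C12H14O6

mol C = 2.407 g CO₂ ÷ 44.009 g/mol = 0.054693 mol
mol H = 2 × 0.5749 g H₂O ÷ 18.015 g/mol = 0.063825 mol
mass O = 1.159 − (0.65692 + 0.064335) = 0.43774 g → mol O = 0.43774 ÷ 15.999 = 0.027361 mol
Divide by the smallest (0.027361 mol): C 1.999, H 2.333, O 1.000
Multiplying each by 3 gives whole numbers: C 6.00, H 7.00, O 3.00
Empirical formula: C6H7O3
Empirical-formula mass = 127.12 g/mol; 254 ÷ 127.12 ≈ 2, so the molecular formula is C12H14O6.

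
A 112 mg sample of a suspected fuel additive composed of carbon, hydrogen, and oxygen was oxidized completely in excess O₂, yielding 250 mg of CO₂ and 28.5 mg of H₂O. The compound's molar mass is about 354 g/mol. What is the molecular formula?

mol C = 0.250 g CO₂ ÷ 44.009 g/mol = 0.005681 mol
mol H = 2 × 0.0285 g H₂O ÷ 18.015 g/mol = 0.003164 mol
mass O = 0.112 − (0.06823 + 0.003189) = 0.04058 g → mol O = 0.04058 ÷ 15.999 = 0.002536 mol
Divide by the smallest (0.002536 mol): C 2.240, H 1.247, O 1.000
Multiplying each by 4 gives whole numbers: C 8.96, H 4.99, O 4.00
Empirical formula: C9H5O4
Empirical-formula mass = 177.13 g/mol; 354 ÷ 177.13 ≈ 2, so the molecular formula is C18H10O8.

C18H10O8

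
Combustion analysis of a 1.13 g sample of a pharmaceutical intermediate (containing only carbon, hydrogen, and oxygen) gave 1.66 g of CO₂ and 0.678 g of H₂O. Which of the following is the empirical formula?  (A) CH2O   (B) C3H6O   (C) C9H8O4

mol C = 1.66 g CO₂ ÷ 44.009 g/mol = 0.03772 mol
mol H = 2 × 0.678 g H₂O ÷ 18.015 g/mol = 0.07527 mol
mass O = 1.13 − (0.4530 + 0.07587) = 0.6011 g → mol O = 0.6011 ÷ 15.999 = 0.03757 mol
Divide by the smallest (0.03757 mol): C 1.004, H 2.003, O 1.000

(A) CH2O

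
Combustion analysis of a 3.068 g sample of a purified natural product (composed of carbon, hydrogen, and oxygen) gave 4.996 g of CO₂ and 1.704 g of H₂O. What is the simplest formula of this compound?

C6H10O5

mol C = 4.996 g CO₂ ÷ 44.009 g/mol = 0.11352 mol
mol H = 2 × 1.704 g H₂O ÷ 18.015 g/mol = 0.18918 mol
mass O = 3.068 − (1.3635 + 0.19069) = 1.5138 g → mol O = 1.5138 ÷ 15.999 = 0.094618 mol
Divide by the smallest (0.094618 mol): C 1.200, H 1.999, O 1.000
Multiplying each by 5 gives whole numbers: C 6.00, H 10.00, O 5.00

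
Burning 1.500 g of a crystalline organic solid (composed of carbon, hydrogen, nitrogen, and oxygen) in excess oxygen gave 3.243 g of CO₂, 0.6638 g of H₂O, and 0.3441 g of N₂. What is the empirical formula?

C6H6N2O

mol C = 3.243 g CO₂ ÷ 44.009 g/mol = 0.073689 mol
mol H = 2 × 0.6638 g H₂O ÷ 18.015 g/mol = 0.073694 mol
mol N = 2 × 0.3441 g N₂ ÷ 28.014 g/mol = 0.024566 mol
mass O = 1.500 − (0.88508 + 0.074284 + 0.34410) = 0.19653 g → mol O = 0.19653 ÷ 15.999 = 0.012284 mol
Divide by the smallest (0.012284 mol): C 5.999, H 5.999, N 2.000, O 1.000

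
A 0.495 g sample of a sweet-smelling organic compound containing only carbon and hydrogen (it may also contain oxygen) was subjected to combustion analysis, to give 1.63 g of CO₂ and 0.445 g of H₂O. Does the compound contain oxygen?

mol C = 1.63 g CO₂ ÷ 44.009 g/mol = 0.03704 mol
mol H = 2 × 0.445 g H₂O ÷ 18.015 g/mol = 0.04940 mol
C and H together account for 0.4947 g — essentially the entire 0.495 g sample — so the compound contains no oxygen.

no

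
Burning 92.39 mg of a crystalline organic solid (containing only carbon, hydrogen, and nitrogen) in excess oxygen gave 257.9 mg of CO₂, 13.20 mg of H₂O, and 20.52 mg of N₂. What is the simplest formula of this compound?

C4HN

mol C = 0.2579 g CO₂ ÷ 44.009 g/mol = 0.0058602 mol
mol H = 2 × 0.01320 g H₂O ÷ 18.015 g/mol = 0.0014654 mol
mol N = 2 × 0.02052 g N₂ ÷ 28.014 g/mol = 0.0014650 mol
Divide by the smallest (0.0014650 mol): C 4.000, H 1.000, N 1.000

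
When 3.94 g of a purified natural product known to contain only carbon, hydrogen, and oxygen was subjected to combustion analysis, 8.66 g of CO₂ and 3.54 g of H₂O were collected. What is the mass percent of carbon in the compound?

60.0%

mol C = 8.66 g CO₂ ÷ 44.009 g/mol = 0.1968 mol
mol H = 2 × 3.54 g H₂O ÷ 18.015 g/mol = 0.3930 mol
mass O = 3.94 − (2.363 + 0.3961) = 1.180 g → mol O = 1.180 ÷ 15.999 = 0.07378 mol
mass % C = 2.363 g ÷ 3.94 g × 100%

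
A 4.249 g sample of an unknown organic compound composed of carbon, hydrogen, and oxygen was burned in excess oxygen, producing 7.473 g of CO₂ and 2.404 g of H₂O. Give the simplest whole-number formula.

C7H11O5

mol C = 7.473 g CO₂ ÷ 44.009 g/mol = 0.16981 mol
mol H = 2 × 2.404 g H₂O ÷ 18.015 g/mol = 0.26689 mol
mass O = 4.249 − (2.0395 + 0.26902) = 1.9404 g → mol O = 1.9404 ÷ 15.999 = 0.12128 mol
Divide by the smallest (0.12128 mol): C 1.400, H 2.201, O 1.000
Multiplying each by 5 gives whole numbers: C 7.00, H 11.00, O 5.00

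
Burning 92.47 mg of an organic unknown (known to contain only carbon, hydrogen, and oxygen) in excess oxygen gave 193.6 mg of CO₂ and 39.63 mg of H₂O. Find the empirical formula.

mol C = 0.1936 g CO₂ ÷ 44.009 g/mol = 0.0043991 mol
mol H = 2 × 0.03963 g H₂O ÷ 18.015 g/mol = 0.0043997 mol
mass O = 0.09247 − (0.052838 + 0.0044349) = 0.035198 g → mol O = 0.035198 ÷ 15.999 = 0.0022000 mol
Divide by the smallest (0.0022000 mol): C 2.000, H 2.000, O 1.000

C2H2O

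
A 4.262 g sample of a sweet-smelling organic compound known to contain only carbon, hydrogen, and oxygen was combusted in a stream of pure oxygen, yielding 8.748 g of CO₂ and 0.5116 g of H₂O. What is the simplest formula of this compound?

C7H2O4

mol C = 8.748 g CO₂ ÷ 44.009 g/mol = 0.19878 mol
mol H = 2 × 0.5116 g H₂O ÷ 18.015 g/mol = 0.056797 mol
mass O = 4.262 − (2.3875 + 0.057251) = 1.8172 g → mol O = 1.8172 ÷ 15.999 = 0.11358 mol
Divide by the smallest (0.056797 mol): C 3.500, H 1.000, O 2.000
Multiplying each by 2 gives whole numbers: C 7.00, H 2.00, O 4.00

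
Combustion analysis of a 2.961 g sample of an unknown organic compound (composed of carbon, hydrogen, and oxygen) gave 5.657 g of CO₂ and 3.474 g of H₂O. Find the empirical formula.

C2H6O

mol C = 5.657 g CO₂ ÷ 44.009 g/mol = 0.12854 mol
mol H = 2 × 3.474 g H₂O ÷ 18.015 g/mol = 0.38568 mol
mass O = 2.961 − (1.5439 + 0.38876) = 1.0283 g → mol O = 1.0283 ÷ 15.999 = 0.064274 mol
Divide by the smallest (0.064274 mol): C 2.000, H 6.001, O 1.000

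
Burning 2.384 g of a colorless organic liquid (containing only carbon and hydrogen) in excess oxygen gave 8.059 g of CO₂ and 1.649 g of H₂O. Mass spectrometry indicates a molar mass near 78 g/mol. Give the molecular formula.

C6H6

mol C = 8.059 g CO₂ ÷ 44.009 g/mol = 0.18312 mol
mol H = 2 × 1.649 g H₂O ÷ 18.015 g/mol = 0.18307 mol
Divide by the smallest (0.18307 mol): C 1.000, H 1.000
Empirical formula: CH
Empirical-formula mass = 13.02 g/mol; 78 ÷ 13.02 ≈ 6, so the molecular formula is C6H6.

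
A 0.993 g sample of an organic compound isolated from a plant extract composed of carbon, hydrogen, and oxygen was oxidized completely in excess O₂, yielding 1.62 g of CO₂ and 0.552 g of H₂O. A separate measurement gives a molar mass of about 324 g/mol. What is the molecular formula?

mol C = 1.62 g CO₂ ÷ 44.009 g/mol = 0.03681 mol
mol H = 2 × 0.552 g H₂O ÷ 18.015 g/mol = 0.06128 mol
mass O = 0.993 − (0.4421 + 0.06177) = 0.4891 g → mol O = 0.4891 ÷ 15.999 = 0.03057 mol
Divide by the smallest (0.03057 mol): C 1.204, H 2.005, O 1.000
Multiplying each by 5 gives whole numbers: C 6.02, H 10.02, O 5.00
Empirical formula: C6H10O5
Empirical-formula mass = 162.14 g/mol; 324 ÷ 162.14 ≈ 2, so the molecular formula is C12H20O10.

C12H20O10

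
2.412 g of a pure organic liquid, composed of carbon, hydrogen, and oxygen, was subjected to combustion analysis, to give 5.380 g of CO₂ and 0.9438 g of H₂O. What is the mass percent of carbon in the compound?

60.88%

mol C = 5.380 g CO₂ ÷ 44.009 g/mol = 0.12225 mol
mol H = 2 × 0.9438 g H₂O ÷ 18.015 g/mol = 0.10478 mol
mass O = 2.412 − (1.4683 + 0.10562) = 0.83807 g → mol O = 0.83807 ÷ 15.999 = 0.052382 mol
mass % C = 1.4683 g ÷ 2.412 g × 100%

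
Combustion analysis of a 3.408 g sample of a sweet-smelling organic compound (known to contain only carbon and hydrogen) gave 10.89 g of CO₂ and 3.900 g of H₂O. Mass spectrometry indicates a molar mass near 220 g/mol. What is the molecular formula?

C16H28

mol C = 10.89 g CO₂ ÷ 44.009 g/mol = 0.24745 mol
mol H = 2 × 3.900 g H₂O ÷ 18.015 g/mol = 0.43297 mol
Divide by the smallest (0.24745 mol): C 1.000, H 1.750
Multiplying each by 4 gives whole numbers: C 4.00, H 7.00
Empirical formula: C4H7
Empirical-formula mass = 55.10 g/mol; 220 ÷ 55.10 ≈ 4, so the molecular formula is C16H28.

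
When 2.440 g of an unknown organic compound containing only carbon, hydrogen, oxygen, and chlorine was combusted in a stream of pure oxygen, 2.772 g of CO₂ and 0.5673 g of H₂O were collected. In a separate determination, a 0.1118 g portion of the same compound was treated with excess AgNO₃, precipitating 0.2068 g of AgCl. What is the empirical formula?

mol C = 2.772 g CO₂ ÷ 44.009 g/mol = 0.062987 mol
mol H = 2 × 0.5673 g H₂O ÷ 18.015 g/mol = 0.062981 mol
From the AgCl data: mol Cl per gram of compound = (0.2068 ÷ 143.318) ÷ 0.1118 = 0.012906 mol/g, so in the 2.440 g combustion sample mol Cl = 0.031492 mol
mass O = 2.440 − (0.75654 + 0.063485 + 1.1164) = 0.50359 g → mol O = 0.50359 ÷ 15.999 = 0.031476 mol
Divide by the smallest (0.031476 mol): C 2.001, H 2.001, Cl 1.000, O 1.000

C2H2ClO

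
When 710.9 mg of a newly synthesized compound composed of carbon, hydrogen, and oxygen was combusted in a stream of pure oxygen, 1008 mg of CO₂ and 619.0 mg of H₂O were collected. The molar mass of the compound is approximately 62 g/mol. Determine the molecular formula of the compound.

C2H6O2

mol C = 1.008 g CO₂ ÷ 44.009 g/mol = 0.022904 mol
mol H = 2 × 0.6190 g H₂O ÷ 18.015 g/mol = 0.068721 mol
mass O = 0.7109 − (0.27510 + 0.069270) = 0.36652 g → mol O = 0.36652 ÷ 15.999 = 0.022909 mol
Divide by the smallest (0.022904 mol): C 1.000, H 3.000, O 1.000
Empirical formula: CH3O
Empirical-formula mass = 31.03 g/mol; 62 ÷ 31.03 ≈ 2, so the molecular formula is C2H6O2.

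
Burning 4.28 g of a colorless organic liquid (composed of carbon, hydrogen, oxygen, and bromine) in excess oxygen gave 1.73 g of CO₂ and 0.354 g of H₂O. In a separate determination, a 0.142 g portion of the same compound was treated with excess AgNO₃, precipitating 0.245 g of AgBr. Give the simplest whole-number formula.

mol C = 1.73 g CO₂ ÷ 44.009 g/mol = 0.03931 mol
mol H = 2 × 0.354 g H₂O ÷ 18.015 g/mol = 0.03930 mol
From the AgBr data: mol Br per gram of compound = (0.245 ÷ 187.772) ÷ 0.142 = 0.009189 mol/g, so in the 4.28 g combustion sample mol Br = 0.03933 mol
mass O = 4.28 − (0.4722 + 0.03961 + 3.142) = 0.6258 g → mol O = 0.6258 ÷ 15.999 = 0.03912 mol
Divide by the smallest (0.03912 mol): C 1.005, H 1.005, Br 1.005, O 1.000

CHBrO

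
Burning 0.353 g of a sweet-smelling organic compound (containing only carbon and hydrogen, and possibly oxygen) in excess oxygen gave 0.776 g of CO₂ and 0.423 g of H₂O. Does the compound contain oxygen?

yes

mol C = 0.776 g CO₂ ÷ 44.009 g/mol = 0.01763 mol
mol H = 2 × 0.423 g H₂O ÷ 18.015 g/mol = 0.04696 mol
C and H account for only 0.2591 g of the 0.353 g sample; the remaining 0.09388 g must be oxygen.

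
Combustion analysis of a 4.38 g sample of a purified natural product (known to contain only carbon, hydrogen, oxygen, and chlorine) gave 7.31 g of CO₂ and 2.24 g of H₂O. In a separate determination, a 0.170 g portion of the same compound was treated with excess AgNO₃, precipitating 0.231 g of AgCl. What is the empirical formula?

C4H6ClO

mol C = 7.31 g CO₂ ÷ 44.009 g/mol = 0.1661 mol
mol H = 2 × 2.24 g H₂O ÷ 18.015 g/mol = 0.2487 mol
From the AgCl data: mol Cl per gram of compound = (0.231 ÷ 143.318) ÷ 0.170 = 0.009481 mol/g, so in the 4.38 g combustion sample mol Cl = 0.04153 mol
mass O = 4.38 − (1.995 + 0.2507 + 1.472) = 0.6621 g → mol O = 0.6621 ÷ 15.999 = 0.04139 mol
Divide by the smallest (0.04139 mol): C 4.014, H 6.009, Cl 1.003, O 1.000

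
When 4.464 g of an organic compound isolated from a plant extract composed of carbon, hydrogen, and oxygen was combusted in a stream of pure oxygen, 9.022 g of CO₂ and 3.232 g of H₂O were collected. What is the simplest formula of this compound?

C4H7O2

mol C = 9.022 g CO₂ ÷ 44.009 g/mol = 0.20500 mol
mol H = 2 × 3.232 g H₂O ÷ 18.015 g/mol = 0.35881 mol
mass O = 4.464 − (2.4623 + 0.36168) = 1.6400 g → mol O = 1.6400 ÷ 15.999 = 0.10251 mol
Divide by the smallest (0.10251 mol): C 2.000, H 3.500, O 1.000
Multiplying each by 2 gives whole numbers: C 4.00, H 7.00, O 2.00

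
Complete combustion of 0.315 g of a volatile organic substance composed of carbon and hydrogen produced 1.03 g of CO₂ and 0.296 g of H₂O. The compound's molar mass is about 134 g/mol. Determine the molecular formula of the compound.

C10H14

mol C = 1.03 g CO₂ ÷ 44.009 g/mol = 0.02340 mol
mol H = 2 × 0.296 g H₂O ÷ 18.015 g/mol = 0.03286 mol
Divide by the smallest (0.02340 mol): C 1.000, H 1.404
Multiplying each by 5 gives whole numbers: C 5.00, H 7.02
Empirical formula: C5H7
Empirical-formula mass = 67.11 g/mol; 134 ÷ 67.11 ≈ 2, so the molecular formula is C10H14.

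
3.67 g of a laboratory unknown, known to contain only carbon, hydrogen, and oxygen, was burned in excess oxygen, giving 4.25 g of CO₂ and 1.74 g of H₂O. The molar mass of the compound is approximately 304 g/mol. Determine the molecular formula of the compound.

mol C = 4.25 g CO₂ ÷ 44.009 g/mol = 0.09657 mol
mol H = 2 × 1.74 g H₂O ÷ 18.015 g/mol = 0.1932 mol
mass O = 3.67 − (1.160 + 0.1947) = 2.315 g → mol O = 2.315 ÷ 15.999 = 0.1447 mol
Divide by the smallest (0.09657 mol): C 1.000, H 2.000, O 1.499
Multiplying each by 2 gives whole numbers: C 2.00, H 4.00, O 3.00
Empirical formula: C2H4O3
Empirical-formula mass = 76.05 g/mol; 304 ÷ 76.05 ≈ 4, so the molecular formula is C8H16O12.

C8H16O12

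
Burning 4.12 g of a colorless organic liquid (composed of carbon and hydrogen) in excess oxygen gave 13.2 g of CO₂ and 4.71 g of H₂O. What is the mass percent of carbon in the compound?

87.4%

mol C = 13.2 g CO₂ ÷ 44.009 g/mol = 0.2999 mol
mol H = 2 × 4.71 g H₂O ÷ 18.015 g/mol = 0.5229 mol
mass % C = 3.603 g ÷ 4.12 g × 100%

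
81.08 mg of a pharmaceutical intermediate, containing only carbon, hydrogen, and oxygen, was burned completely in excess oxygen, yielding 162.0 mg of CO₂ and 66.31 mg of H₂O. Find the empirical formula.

mol C = 0.1620 g CO₂ ÷ 44.009 g/mol = 0.0036811 mol
mol H = 2 × 0.06631 g H₂O ÷ 18.015 g/mol = 0.0073616 mol
mass O = 0.08108 − (0.044213 + 0.0074205) = 0.029446 g → mol O = 0.029446 ÷ 15.999 = 0.0018405 mol
Divide by the smallest (0.0018405 mol): C 2.000, H 4.000, O 1.000

C2H4O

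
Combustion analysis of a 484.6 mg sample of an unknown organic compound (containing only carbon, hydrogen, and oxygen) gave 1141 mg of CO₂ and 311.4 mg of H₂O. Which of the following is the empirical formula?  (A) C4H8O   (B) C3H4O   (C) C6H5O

mol C = 1.141 g CO₂ ÷ 44.009 g/mol = 0.025927 mol
mol H = 2 × 0.3114 g H₂O ÷ 18.015 g/mol = 0.034571 mol
mass O = 0.4846 − (0.31140 + 0.034848) = 0.13835 g → mol O = 0.13835 ÷ 15.999 = 0.0086473 mol
Divide by the smallest (0.0086473 mol): C 2.998, H 3.998, O 1.000

(B) C3H4O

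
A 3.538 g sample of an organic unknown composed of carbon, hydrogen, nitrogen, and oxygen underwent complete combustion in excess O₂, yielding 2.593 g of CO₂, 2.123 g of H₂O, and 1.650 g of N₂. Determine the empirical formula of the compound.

mol C = 2.593 g CO₂ ÷ 44.009 g/mol = 0.058920 mol
mol H = 2 × 2.123 g H₂O ÷ 18.015 g/mol = 0.23569 mol
mol N = 2 × 1.650 g N₂ ÷ 28.014 g/mol = 0.11780 mol
mass O = 3.538 − (0.70769 + 0.23758 + 1.6500) = 0.94274 g → mol O = 0.94274 ÷ 15.999 = 0.058925 mol
Divide by the smallest (0.058920 mol): C 1.000, H 4.000, N 1.999, O 1.000

CH4N2O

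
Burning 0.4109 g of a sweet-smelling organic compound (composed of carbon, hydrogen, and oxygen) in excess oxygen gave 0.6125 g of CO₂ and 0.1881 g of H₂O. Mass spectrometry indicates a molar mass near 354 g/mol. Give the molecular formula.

mol C = 0.6125 g CO₂ ÷ 44.009 g/mol = 0.013918 mol
mol H = 2 × 0.1881 g H₂O ÷ 18.015 g/mol = 0.020883 mol
mass O = 0.4109 − (0.16716 + 0.021050) = 0.22269 g → mol O = 0.22269 ÷ 15.999 = 0.013919 mol
Divide by the smallest (0.013918 mol): C 1.000, H 1.500, O 1.000
Multiplying each by 2 gives whole numbers: C 2.00, H 3.00, O 2.00
Empirical formula: C2H3O2
Empirical-formula mass = 59.04 g/mol; 354 ÷ 59.04 ≈ 6, so the molecular formula is C12H18O12.

C12H18O12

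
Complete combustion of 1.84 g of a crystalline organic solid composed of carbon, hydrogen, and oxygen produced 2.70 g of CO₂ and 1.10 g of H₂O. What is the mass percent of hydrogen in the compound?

6.7%

mol C = 2.70 g CO₂ ÷ 44.009 g/mol = 0.06135 mol
mol H = 2 × 1.10 g H₂O ÷ 18.015 g/mol = 0.1221 mol
mass O = 1.84 − (0.7369 + 0.1231) = 0.9800 g → mol O = 0.9800 ÷ 15.999 = 0.06125 mol
mass % H = 0.1231 g ÷ 1.84 g × 100%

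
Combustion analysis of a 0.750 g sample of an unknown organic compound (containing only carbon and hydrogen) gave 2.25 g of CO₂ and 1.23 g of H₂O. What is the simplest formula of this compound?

mol C = 2.25 g CO₂ ÷ 44.009 g/mol = 0.05113 mol
mol H = 2 × 1.23 g H₂O ÷ 18.015 g/mol = 0.1366 mol
Divide by the smallest (0.05113 mol): C 1.000, H 2.671
Multiplying each by 3 gives whole numbers: C 3.00, H 8.01

C3H8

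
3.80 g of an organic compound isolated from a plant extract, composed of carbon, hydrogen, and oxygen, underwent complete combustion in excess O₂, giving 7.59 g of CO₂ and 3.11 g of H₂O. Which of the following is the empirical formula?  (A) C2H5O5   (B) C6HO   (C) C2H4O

mol C = 7.59 g CO₂ ÷ 44.009 g/mol = 0.1725 mol
mol H = 2 × 3.11 g H₂O ÷ 18.015 g/mol = 0.3453 mol
mass O = 3.80 − (2.071 + 0.3480) = 1.380 g → mol O = 1.380 ÷ 15.999 = 0.08629 mol
Divide by the smallest (0.08629 mol): C 1.999, H 4.001, O 1.000

(C) C2H4O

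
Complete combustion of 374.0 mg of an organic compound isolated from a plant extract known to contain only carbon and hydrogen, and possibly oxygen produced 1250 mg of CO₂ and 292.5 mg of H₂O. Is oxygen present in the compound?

mol C = 1.250 g CO₂ ÷ 44.009 g/mol = 0.028403 mol
mol H = 2 × 0.2925 g H₂O ÷ 18.015 g/mol = 0.032473 mol
C and H together account for 0.37388 g — essentially the entire 0.3740 g sample — so the compound contains no oxygen.

no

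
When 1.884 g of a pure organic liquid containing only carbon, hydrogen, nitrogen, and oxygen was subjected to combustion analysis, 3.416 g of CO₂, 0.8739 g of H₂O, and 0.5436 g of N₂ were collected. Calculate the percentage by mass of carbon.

49.49%

mol C = 3.416 g CO₂ ÷ 44.009 g/mol = 0.077620 mol
mol H = 2 × 0.8739 g H₂O ÷ 18.015 g/mol = 0.097019 mol
mol N = 2 × 0.5436 g N₂ ÷ 28.014 g/mol = 0.038809 mol
mass O = 1.884 − (0.93230 + 0.097795 + 0.54360) = 0.31031 g → mol O = 0.31031 ÷ 15.999 = 0.019395 mol
mass % C = 0.93230 g ÷ 1.884 g × 100%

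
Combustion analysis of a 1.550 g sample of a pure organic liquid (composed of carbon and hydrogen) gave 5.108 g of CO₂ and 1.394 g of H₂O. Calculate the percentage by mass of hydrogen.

mol C = 5.108 g CO₂ ÷ 44.009 g/mol = 0.11607 mol
mol H = 2 × 1.394 g H₂O ÷ 18.015 g/mol = 0.15476 mol
mass % H = 0.15600 g ÷ 1.550 g × 100%

10.06%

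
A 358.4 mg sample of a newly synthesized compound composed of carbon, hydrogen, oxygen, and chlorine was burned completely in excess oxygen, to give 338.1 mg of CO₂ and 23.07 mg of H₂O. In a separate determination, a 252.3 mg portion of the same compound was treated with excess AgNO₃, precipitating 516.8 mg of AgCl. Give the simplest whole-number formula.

C3HCl2O2

mol C = 0.3381 g CO₂ ÷ 44.009 g/mol = 0.0076825 mol
mol H = 2 × 0.02307 g H₂O ÷ 18.015 g/mol = 0.0025612 mol
From the AgCl data: mol Cl per gram of compound = (0.5168 ÷ 143.318) ÷ 0.2523 = 0.014292 mol/g, so in the 0.3584 g combustion sample mol Cl = 0.0051224 mol
mass O = 0.3584 − (0.092275 + 0.0025817 + 0.18159) = 0.081955 g → mol O = 0.081955 ÷ 15.999 = 0.0051225 mol
Divide by the smallest (0.0025612 mol): C 3.000, H 1.000, Cl 2.000, O 2.000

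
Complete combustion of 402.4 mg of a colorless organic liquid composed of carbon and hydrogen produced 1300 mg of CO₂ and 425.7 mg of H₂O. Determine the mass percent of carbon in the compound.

88.17%

mol C = 1.300 g CO₂ ÷ 44.009 g/mol = 0.029539 mol
mol H = 2 × 0.4257 g H₂O ÷ 18.015 g/mol = 0.047261 mol
mass % C = 0.35480 g ÷ 0.4024 g × 100%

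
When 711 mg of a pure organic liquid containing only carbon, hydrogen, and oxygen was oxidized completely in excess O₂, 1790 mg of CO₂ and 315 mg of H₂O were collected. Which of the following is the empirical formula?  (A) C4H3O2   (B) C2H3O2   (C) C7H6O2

(C) C7H6O2

mol C = 1.79 g CO₂ ÷ 44.009 g/mol = 0.04067 mol
mol H = 2 × 0.315 g H₂O ÷ 18.015 g/mol = 0.03497 mol
mass O = 0.711 − (0.4885 + 0.03525) = 0.1872 g → mol O = 0.1872 ÷ 15.999 = 0.01170 mol
Divide by the smallest (0.01170 mol): C 3.476, H 2.988, O 1.000
Multiplying each by 2 gives whole numbers: C 6.95, H 5.98, O 2.00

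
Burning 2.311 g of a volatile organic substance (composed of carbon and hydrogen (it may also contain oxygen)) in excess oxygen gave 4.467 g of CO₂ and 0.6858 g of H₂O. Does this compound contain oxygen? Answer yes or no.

yes

mol C = 4.467 g CO₂ ÷ 44.009 g/mol = 0.10150 mol
mol H = 2 × 0.6858 g H₂O ÷ 18.015 g/mol = 0.076137 mol
C and H account for only 1.2959 g of the 2.311 g sample; the remaining 1.0151 g must be oxygen.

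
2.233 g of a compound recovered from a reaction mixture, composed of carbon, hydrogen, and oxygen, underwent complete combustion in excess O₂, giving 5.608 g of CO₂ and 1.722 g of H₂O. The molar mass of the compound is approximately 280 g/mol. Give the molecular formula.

C16H24O4

mol C = 5.608 g CO₂ ÷ 44.009 g/mol = 0.12743 mol
mol H = 2 × 1.722 g H₂O ÷ 18.015 g/mol = 0.19117 mol
mass O = 2.233 − (1.5305 + 0.19270) = 0.50975 g → mol O = 0.50975 ÷ 15.999 = 0.031862 mol
Divide by the smallest (0.031862 mol): C 3.999, H 6.000, O 1.000
Empirical formula: C4H6O
Empirical-formula mass = 70.09 g/mol; 280 ÷ 70.09 ≈ 4, so the molecular formula is C16H24O4.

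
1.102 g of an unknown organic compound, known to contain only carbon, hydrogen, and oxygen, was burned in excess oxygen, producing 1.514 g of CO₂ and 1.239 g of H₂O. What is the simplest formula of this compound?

mol C = 1.514 g CO₂ ÷ 44.009 g/mol = 0.034402 mol
mol H = 2 × 1.239 g H₂O ÷ 18.015 g/mol = 0.13755 mol
mass O = 1.102 − (0.41320 + 0.13865) = 0.55014 g → mol O = 0.55014 ÷ 15.999 = 0.034386 mol
Divide by the smallest (0.034386 mol): C 1.000, H 4.000, O 1.000

CH4O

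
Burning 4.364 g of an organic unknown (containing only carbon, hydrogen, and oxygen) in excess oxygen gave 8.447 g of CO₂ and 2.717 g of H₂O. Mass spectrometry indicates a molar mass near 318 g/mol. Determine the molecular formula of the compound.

C14H22O8

mol C = 8.447 g CO₂ ÷ 44.009 g/mol = 0.19194 mol
mol H = 2 × 2.717 g H₂O ÷ 18.015 g/mol = 0.30164 mol
mass O = 4.364 − (2.3054 + 0.30405) = 1.7546 g → mol O = 1.7546 ÷ 15.999 = 0.10967 mol
Divide by the smallest (0.10967 mol): C 1.750, H 2.750, O 1.000
Multiplying each by 4 gives whole numbers: C 7.00, H 11.00, O 4.00
Empirical formula: C7H11O4
Empirical-formula mass = 159.16 g/mol; 318 ÷ 159.16 ≈ 2, so the molecular formula is C14H22O8.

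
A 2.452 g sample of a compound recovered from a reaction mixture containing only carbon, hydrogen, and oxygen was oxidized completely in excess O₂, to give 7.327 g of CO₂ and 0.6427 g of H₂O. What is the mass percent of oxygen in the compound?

15.51%

mol C = 7.327 g CO₂ ÷ 44.009 g/mol = 0.16649 mol
mol H = 2 × 0.6427 g H₂O ÷ 18.015 g/mol = 0.071352 mol
mass O = 2.452 − (1.9997 + 0.071922) = 0.38038 g → mol O = 0.38038 ÷ 15.999 = 0.023775 mol
mass % O = 0.38038 g ÷ 2.452 g × 100%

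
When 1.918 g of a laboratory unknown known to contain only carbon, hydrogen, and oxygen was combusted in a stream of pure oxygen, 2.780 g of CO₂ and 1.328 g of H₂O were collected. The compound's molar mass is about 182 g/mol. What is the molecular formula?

mol C = 2.780 g CO₂ ÷ 44.009 g/mol = 0.063169 mol
mol H = 2 × 1.328 g H₂O ÷ 18.015 g/mol = 0.14743 mol
mass O = 1.918 − (0.75872 + 0.14861) = 1.0107 g → mol O = 1.0107 ÷ 15.999 = 0.063171 mol
Divide by the smallest (0.063169 mol): C 1.000, H 2.334, O 1.000
Multiplying each by 3 gives whole numbers: C 3.00, H 7.00, O 3.00
Empirical formula: C3H7O3
Empirical-formula mass = 91.09 g/mol; 182 ÷ 91.09 ≈ 2, so the molecular formula is C6H14O6.

C6H14O6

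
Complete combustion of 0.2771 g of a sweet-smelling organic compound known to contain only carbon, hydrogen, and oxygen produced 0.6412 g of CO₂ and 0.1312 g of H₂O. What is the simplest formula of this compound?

mol C = 0.6412 g CO₂ ÷ 44.009 g/mol = 0.014570 mol
mol H = 2 × 0.1312 g H₂O ÷ 18.015 g/mol = 0.014566 mol
mass O = 0.2771 − (0.17500 + 0.014682) = 0.087421 g → mol O = 0.087421 ÷ 15.999 = 0.0054641 mol
Divide by the smallest (0.0054641 mol): C 2.666, H 2.666, O 1.000
Multiplying each by 3 gives whole numbers: C 8.00, H 8.00, O 3.00

C8H8O3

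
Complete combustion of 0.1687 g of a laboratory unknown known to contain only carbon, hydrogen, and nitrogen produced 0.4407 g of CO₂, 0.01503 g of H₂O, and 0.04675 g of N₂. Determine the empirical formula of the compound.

C6HN2

mol C = 0.4407 g CO₂ ÷ 44.009 g/mol = 0.010014 mol
mol H = 2 × 0.01503 g H₂O ÷ 18.015 g/mol = 0.0016686 mol
mol N = 2 × 0.04675 g N₂ ÷ 28.014 g/mol = 0.0033376 mol
Divide by the smallest (0.0016686 mol): C 6.001, H 1.000, N 2.000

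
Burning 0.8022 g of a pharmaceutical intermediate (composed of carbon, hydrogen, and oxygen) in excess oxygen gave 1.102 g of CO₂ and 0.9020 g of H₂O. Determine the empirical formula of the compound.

mol C = 1.102 g CO₂ ÷ 44.009 g/mol = 0.025040 mol
mol H = 2 × 0.9020 g H₂O ÷ 18.015 g/mol = 0.10014 mol
mass O = 0.8022 − (0.30076 + 0.10094) = 0.40050 g → mol O = 0.40050 ÷ 15.999 = 0.025033 mol
Divide by the smallest (0.025033 mol): C 1.000, H 4.000, O 1.000

CH4O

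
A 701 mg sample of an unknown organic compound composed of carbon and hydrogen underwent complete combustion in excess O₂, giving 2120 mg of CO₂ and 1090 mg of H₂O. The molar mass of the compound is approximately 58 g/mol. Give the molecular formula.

C4H10

mol C = 2.12 g CO₂ ÷ 44.009 g/mol = 0.04817 mol
mol H = 2 × 1.09 g H₂O ÷ 18.015 g/mol = 0.1210 mol
Divide by the smallest (0.04817 mol): C 1.000, H 2.512
Multiplying each by 2 gives whole numbers: C 2.00, H 5.02
Empirical formula: C2H5
Empirical-formula mass = 29.06 g/mol; 58 ÷ 29.06 ≈ 2, so the molecular formula is C4H10.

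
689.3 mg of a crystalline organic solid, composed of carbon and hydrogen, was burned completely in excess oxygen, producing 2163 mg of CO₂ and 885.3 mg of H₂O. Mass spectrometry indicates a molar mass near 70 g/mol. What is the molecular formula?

C5H10

mol C = 2.163 g CO₂ ÷ 44.009 g/mol = 0.049149 mol
mol H = 2 × 0.8853 g H₂O ÷ 18.015 g/mol = 0.098285 mol
Divide by the smallest (0.049149 mol): C 1.000, H 2.000
Empirical formula: CH2
Empirical-formula mass = 14.03 g/mol; 70 ÷ 14.03 ≈ 5, so the molecular formula is C5H10.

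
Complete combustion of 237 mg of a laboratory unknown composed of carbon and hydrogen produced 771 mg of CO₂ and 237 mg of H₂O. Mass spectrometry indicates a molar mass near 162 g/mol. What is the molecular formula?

mol C = 0.771 g CO₂ ÷ 44.009 g/mol = 0.01752 mol
mol H = 2 × 0.237 g H₂O ÷ 18.015 g/mol = 0.02631 mol
Divide by the smallest (0.01752 mol): C 1.000, H 1.502
Multiplying each by 2 gives whole numbers: C 2.00, H 3.00
Empirical formula: C2H3
Empirical-formula mass = 27.05 g/mol; 162 ÷ 27.05 ≈ 6, so the molecular formula is C12H18.

C12H18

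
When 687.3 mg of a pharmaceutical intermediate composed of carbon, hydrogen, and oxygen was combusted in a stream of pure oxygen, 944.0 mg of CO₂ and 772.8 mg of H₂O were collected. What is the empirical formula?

mol C = 0.9440 g CO₂ ÷ 44.009 g/mol = 0.021450 mol
mol H = 2 × 0.7728 g H₂O ÷ 18.015 g/mol = 0.085795 mol
mass O = 0.6873 − (0.25764 + 0.086482) = 0.34318 g → mol O = 0.34318 ÷ 15.999 = 0.021450 mol
Divide by the smallest (0.021450 mol): C 1.000, H 4.000, O 1.000

CH4O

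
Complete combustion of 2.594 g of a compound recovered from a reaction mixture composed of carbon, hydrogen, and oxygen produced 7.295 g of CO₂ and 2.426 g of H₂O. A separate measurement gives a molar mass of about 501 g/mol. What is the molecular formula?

C32H52O4

mol C = 7.295 g CO₂ ÷ 44.009 g/mol = 0.16576 mol
mol H = 2 × 2.426 g H₂O ÷ 18.015 g/mol = 0.26933 mol
mass O = 2.594 − (1.9910 + 0.27149) = 0.33155 g → mol O = 0.33155 ÷ 15.999 = 0.020723 mol
Divide by the smallest (0.020723 mol): C 7.999, H 12.997, O 1.000
Empirical formula: C8H13O
Empirical-formula mass = 125.19 g/mol; 501 ÷ 125.19 ≈ 4, so the molecular formula is C32H52O4.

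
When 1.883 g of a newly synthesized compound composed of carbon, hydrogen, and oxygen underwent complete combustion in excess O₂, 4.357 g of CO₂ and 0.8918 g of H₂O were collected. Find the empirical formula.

C8H8O3

mol C = 4.357 g CO₂ ÷ 44.009 g/mol = 0.099002 mol
mol H = 2 × 0.8918 g H₂O ÷ 18.015 g/mol = 0.099006 mol
mass O = 1.883 − (1.1891 + 0.099798) = 0.59408 g → mol O = 0.59408 ÷ 15.999 = 0.037132 mol
Divide by the smallest (0.037132 mol): C 2.666, H 2.666, O 1.000
Multiplying each by 3 gives whole numbers: C 8.00, H 8.00, O 3.00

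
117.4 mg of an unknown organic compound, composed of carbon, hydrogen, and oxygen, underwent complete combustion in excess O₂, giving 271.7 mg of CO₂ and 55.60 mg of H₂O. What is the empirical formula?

mol C = 0.2717 g CO₂ ÷ 44.009 g/mol = 0.0061737 mol
mol H = 2 × 0.05560 g H₂O ÷ 18.015 g/mol = 0.0061726 mol
mass O = 0.1174 − (0.074153 + 0.0062220) = 0.037025 g → mol O = 0.037025 ÷ 15.999 = 0.0023142 mol
Divide by the smallest (0.0023142 mol): C 2.668, H 2.667, O 1.000
Multiplying each by 3 gives whole numbers: C 8.00, H 8.00, O 3.00

C8H8O3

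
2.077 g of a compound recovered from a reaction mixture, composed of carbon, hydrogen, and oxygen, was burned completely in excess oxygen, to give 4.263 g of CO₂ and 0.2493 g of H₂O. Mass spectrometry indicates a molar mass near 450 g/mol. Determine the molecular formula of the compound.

C21H6O12

mol C = 4.263 g CO₂ ÷ 44.009 g/mol = 0.096867 mol
mol H = 2 × 0.2493 g H₂O ÷ 18.015 g/mol = 0.027677 mol
mass O = 2.077 − (1.1635 + 0.027898) = 0.88564 g → mol O = 0.88564 ÷ 15.999 = 0.055356 mol
Divide by the smallest (0.027677 mol): C 3.500, H 1.000, O 2.000
Multiplying each by 2 gives whole numbers: C 7.00, H 2.00, O 4.00
Empirical formula: C7H2O4
Empirical-formula mass = 150.09 g/mol; 450 ÷ 150.09 ≈ 3, so the molecular formula is C21H6O12.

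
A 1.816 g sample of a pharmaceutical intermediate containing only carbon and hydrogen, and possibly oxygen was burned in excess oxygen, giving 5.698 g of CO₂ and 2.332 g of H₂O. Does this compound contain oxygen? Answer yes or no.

no

mol C = 5.698 g CO₂ ÷ 44.009 g/mol = 0.12947 mol
mol H = 2 × 2.332 g H₂O ÷ 18.015 g/mol = 0.25890 mol
C and H together account for 1.8161 g — essentially the entire 1.816 g sample — so the compound contains no oxygen.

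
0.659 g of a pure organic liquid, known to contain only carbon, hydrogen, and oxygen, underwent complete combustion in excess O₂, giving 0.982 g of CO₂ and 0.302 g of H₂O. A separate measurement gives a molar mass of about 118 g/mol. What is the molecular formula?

C4H6O4

mol C = 0.982 g CO₂ ÷ 44.009 g/mol = 0.02231 mol
mol H = 2 × 0.302 g H₂O ÷ 18.015 g/mol = 0.03353 mol
mass O = 0.659 − (0.2680 + 0.03380) = 0.3572 g → mol O = 0.3572 ÷ 15.999 = 0.02233 mol
Divide by the smallest (0.02231 mol): C 1.000, H 1.503, O 1.001
Multiplying each by 2 gives whole numbers: C 2.00, H 3.01, O 2.00
Empirical formula: C2H3O2
Empirical-formula mass = 59.04 g/mol; 118 ÷ 59.04 ≈ 2, so the molecular formula is C4H6O4.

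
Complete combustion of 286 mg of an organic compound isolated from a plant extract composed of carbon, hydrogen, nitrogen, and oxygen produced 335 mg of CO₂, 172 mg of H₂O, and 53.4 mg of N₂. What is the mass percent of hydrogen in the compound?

6.7%

mol C = 0.335 g CO₂ ÷ 44.009 g/mol = 0.007612 mol
mol H = 2 × 0.172 g H₂O ÷ 18.015 g/mol = 0.01910 mol
mol N = 2 × 0.0534 g N₂ ÷ 28.014 g/mol = 0.003812 mol
mass O = 0.286 − (0.09143 + 0.01925 + 0.05340) = 0.1219 g → mol O = 0.1219 ÷ 15.999 = 0.007621 mol
mass % H = 0.01925 g ÷ 0.286 g × 100%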